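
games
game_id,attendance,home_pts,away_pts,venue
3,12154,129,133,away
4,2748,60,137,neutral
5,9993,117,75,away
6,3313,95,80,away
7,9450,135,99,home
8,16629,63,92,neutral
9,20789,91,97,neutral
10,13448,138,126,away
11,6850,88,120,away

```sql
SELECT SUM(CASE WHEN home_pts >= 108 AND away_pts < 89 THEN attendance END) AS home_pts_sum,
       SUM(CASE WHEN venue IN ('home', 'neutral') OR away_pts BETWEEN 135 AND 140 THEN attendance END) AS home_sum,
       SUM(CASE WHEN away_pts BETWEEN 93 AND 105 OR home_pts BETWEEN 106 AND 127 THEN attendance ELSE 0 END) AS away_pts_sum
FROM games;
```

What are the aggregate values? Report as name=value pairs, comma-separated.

home_pts_sum=9993, home_sum=49616, away_pts_sum=40232

[home_pts_sum: home_pts >= 108 AND away_pts < 89]
game_id=3: ✗
game_id=4: ✗
game_id=5: ✓ → 9993
game_id=6: ✗
game_id=7: ✗
game_id=8: ✗
game_id=9: ✗
game_id=10: ✗
game_id=11: ✗
home_pts_sum = 9993
—
[home_sum: venue IN ('home', 'neutral') OR away_pts BETWEEN 135 AND 140]
game_id=3: ✗
game_id=4: ✓ → 2748
game_id=5: ✗
game_id=6: ✗
game_id=7: ✓ → 9450
game_id=8: ✓ → 16629
game_id=9: ✓ → 20789
game_id=10: ✗
game_id=11: ✗
home_sum = 2748 + 9450 + 16629 + 20789 = 49616
—
[away_pts_sum: away_pts BETWEEN 93 AND 105 OR home_pts BETWEEN 106 AND 127]
game_id=3: ✗
game_id=4: ✗
game_id=5: ✓ → 9993
game_id=6: ✗
game_id=7: ✓ → 9450
game_id=8: ✗
game_id=9: ✓ → 20789
game_id=10: ✗
game_id=11: ✗
away_pts_sum = 9993 + 9450 + 20789 = 40232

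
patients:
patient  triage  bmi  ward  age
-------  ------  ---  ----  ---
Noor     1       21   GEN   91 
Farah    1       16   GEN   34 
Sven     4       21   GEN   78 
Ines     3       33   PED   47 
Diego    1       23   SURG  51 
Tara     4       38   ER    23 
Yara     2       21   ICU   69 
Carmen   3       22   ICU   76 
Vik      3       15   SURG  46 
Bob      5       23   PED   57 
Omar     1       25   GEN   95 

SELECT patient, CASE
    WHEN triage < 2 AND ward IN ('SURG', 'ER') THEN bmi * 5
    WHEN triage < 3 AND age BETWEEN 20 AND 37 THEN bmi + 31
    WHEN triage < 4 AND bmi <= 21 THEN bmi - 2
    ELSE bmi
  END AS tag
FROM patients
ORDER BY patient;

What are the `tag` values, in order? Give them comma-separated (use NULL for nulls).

patient=Bob: ELSE → 23
patient=Carmen: ELSE → 22
patient=Diego: triage < 2 AND ward IN ('SURG', 'ER') → 115
patient=Farah: triage < 3 AND age BETWEEN 20 AND 37 → 47
patient=Ines: ELSE → 33
patient=Noor: triage < 4 AND bmi <= 21 → 19
patient=Omar: ELSE → 25
patient=Sven: ELSE → 21
patient=Tara: ELSE → 38
patient=Vik: triage < 4 AND bmi <= 21 → 13
patient=Yara: triage < 4 AND bmi <= 21 → 19

23, 22, 115, 47, 33, 19, 25, 21, 38, 13, 19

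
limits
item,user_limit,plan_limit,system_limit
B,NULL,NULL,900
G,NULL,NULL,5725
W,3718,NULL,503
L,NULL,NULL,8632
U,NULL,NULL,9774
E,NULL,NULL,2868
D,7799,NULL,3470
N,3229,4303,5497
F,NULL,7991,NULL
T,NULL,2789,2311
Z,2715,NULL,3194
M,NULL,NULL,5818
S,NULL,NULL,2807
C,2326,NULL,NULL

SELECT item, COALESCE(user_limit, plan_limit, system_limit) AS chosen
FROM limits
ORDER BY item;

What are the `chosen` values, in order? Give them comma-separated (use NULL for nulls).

item=B: user_limit=NULL, plan_limit=NULL, system_limit=900 → 900
item=C: user_limit=2326 → 2326
item=D: user_limit=7799 → 7799
item=E: user_limit=NULL, plan_limit=NULL, system_limit=2868 → 2868
item=F: user_limit=NULL, plan_limit=7991 → 7991
item=G: user_limit=NULL, plan_limit=NULL, system_limit=5725 → 5725
item=L: user_limit=NULL, plan_limit=NULL, system_limit=8632 → 8632
item=M: user_limit=NULL, plan_limit=NULL, system_limit=5818 → 5818
item=N: user_limit=3229 → 3229
item=S: user_limit=NULL, plan_limit=NULL, system_limit=2807 → 2807
item=T: user_limit=NULL, plan_limit=2789 → 2789
item=U: user_limit=NULL, plan_limit=NULL, system_limit=9774 → 9774
item=W: user_limit=3718 → 3718
item=Z: user_limit=2715 → 2715

900, 2326, 7799, 2868, 7991, 5725, 8632, 5818, 3229, 2807, 2789, 9774, 3718, 2715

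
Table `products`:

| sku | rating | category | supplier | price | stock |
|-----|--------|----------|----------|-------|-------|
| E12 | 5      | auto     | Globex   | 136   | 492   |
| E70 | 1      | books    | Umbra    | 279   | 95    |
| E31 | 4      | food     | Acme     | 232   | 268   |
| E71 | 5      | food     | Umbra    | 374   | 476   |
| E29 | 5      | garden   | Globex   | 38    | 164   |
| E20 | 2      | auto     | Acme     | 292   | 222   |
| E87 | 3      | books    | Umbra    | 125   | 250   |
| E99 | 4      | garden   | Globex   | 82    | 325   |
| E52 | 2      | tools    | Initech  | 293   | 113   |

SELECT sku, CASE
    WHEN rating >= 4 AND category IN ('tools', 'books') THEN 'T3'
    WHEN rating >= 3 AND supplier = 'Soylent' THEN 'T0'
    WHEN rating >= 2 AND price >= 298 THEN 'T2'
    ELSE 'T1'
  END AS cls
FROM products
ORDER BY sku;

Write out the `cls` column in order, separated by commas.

T1, T1, T1, T1, T1, T1, T2, T1, T1

sku=E12: ELSE → T1
sku=E20: ELSE → T1
sku=E29: ELSE → T1
sku=E31: ELSE → T1
sku=E52: ELSE → T1
sku=E70: ELSE → T1
sku=E71: rating >= 2 AND price >= 298 → T2
sku=E87: ELSE → T1
sku=E99: ELSE → T1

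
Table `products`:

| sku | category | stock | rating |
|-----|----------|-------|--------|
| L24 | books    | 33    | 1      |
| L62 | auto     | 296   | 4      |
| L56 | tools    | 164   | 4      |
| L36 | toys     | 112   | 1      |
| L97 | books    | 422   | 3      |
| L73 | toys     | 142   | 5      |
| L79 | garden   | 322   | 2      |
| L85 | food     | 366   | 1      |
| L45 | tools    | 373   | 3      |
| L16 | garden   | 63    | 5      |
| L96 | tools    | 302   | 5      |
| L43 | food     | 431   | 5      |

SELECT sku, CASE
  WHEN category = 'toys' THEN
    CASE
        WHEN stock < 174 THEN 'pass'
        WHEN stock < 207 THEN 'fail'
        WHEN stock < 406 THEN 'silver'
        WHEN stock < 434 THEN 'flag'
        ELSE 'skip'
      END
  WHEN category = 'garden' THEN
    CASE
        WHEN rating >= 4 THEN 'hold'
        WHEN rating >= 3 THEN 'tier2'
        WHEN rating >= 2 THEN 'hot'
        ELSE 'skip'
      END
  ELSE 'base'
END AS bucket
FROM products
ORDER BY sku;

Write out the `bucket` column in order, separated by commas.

sku=L16: category='garden' → inner[rating >= 4] → hold
sku=L24: category='books' → outer ELSE → base
sku=L36: category='toys' → inner[stock < 174] → pass
sku=L43: category='food' → outer ELSE → base
sku=L45: category='tools' → outer ELSE → base
sku=L56: category='tools' → outer ELSE → base
sku=L62: category='auto' → outer ELSE → base
sku=L73: category='toys' → inner[stock < 174] → pass
sku=L79: category='garden' → inner[rating >= 2] → hot
sku=L85: category='food' → outer ELSE → base
sku=L96: category='tools' → outer ELSE → base
sku=L97: category='books' → outer ELSE → base

hold, base, pass, base, base, base, base, pass, hot, base, base, base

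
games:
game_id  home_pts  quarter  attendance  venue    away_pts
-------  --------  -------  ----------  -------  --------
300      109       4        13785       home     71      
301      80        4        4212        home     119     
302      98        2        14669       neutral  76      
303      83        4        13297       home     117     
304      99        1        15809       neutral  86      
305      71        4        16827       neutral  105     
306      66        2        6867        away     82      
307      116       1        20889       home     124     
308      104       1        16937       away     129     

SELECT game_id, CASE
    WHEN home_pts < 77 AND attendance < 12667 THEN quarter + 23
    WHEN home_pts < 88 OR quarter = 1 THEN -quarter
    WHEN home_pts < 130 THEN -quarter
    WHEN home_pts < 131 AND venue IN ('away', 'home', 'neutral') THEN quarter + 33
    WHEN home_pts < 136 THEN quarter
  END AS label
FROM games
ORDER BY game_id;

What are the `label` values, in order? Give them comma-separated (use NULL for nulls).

game_id=300: home_pts < 130 → -4
game_id=301: home_pts < 88 OR quarter = 1 → -4
game_id=302: home_pts < 130 → -2
game_id=303: home_pts < 88 OR quarter = 1 → -4
game_id=304: home_pts < 88 OR quarter = 1 → -1
game_id=305: home_pts < 88 OR quarter = 1 → -4
game_id=306: home_pts < 77 AND attendance < 12667 → 25
game_id=307: home_pts < 88 OR quarter = 1 → -1
game_id=308: home_pts < 88 OR quarter = 1 → -1

-4, -4, -2, -4, -1, -4, 25, -1, -1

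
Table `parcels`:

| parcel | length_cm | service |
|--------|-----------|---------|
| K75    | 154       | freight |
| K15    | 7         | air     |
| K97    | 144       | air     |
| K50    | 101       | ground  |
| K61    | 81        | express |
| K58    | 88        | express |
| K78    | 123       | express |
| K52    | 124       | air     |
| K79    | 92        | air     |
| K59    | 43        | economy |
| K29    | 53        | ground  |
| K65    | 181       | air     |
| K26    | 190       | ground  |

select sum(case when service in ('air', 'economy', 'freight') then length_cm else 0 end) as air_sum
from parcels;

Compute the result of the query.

745

parcel=K75: ✓ → 154
parcel=K15: ✓ → 7
parcel=K97: ✓ → 144
parcel=K50: ✗
parcel=K61: ✗
parcel=K58: ✗
parcel=K78: ✗
parcel=K52: ✓ → 124
parcel=K79: ✓ → 92
parcel=K59: ✓ → 43
parcel=K29: ✗
parcel=K65: ✓ → 181
parcel=K26: ✗
air_sum = 154 + 7 + 144 + 124 + 92 + 43 + 181 = 745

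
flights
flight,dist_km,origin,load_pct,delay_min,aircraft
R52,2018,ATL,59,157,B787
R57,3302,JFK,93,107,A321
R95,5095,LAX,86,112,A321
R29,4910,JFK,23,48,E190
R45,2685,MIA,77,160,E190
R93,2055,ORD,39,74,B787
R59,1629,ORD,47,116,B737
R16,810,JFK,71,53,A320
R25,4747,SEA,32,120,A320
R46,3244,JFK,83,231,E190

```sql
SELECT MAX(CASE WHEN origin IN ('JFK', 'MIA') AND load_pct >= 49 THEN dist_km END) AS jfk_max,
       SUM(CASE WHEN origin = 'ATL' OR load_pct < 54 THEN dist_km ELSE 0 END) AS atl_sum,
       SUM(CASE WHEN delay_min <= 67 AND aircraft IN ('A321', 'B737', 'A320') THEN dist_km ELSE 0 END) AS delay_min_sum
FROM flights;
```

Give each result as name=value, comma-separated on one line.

jfk_max=3302, atl_sum=15359, delay_min_sum=810

[jfk_max: origin IN ('JFK', 'MIA') AND load_pct >= 49]
flight=R52: ✗
flight=R57: ✓ → 3302
flight=R95: ✗
flight=R29: ✗
flight=R45: ✓ → 2685
flight=R93: ✗
flight=R59: ✗
flight=R16: ✓ → 810
flight=R25: ✗
flight=R46: ✓ → 3244
jfk_max = MAX(3302, 2685, 810, 3244) = 3302
—
[atl_sum: origin = 'ATL' OR load_pct < 54]
flight=R52: ✓ → 2018
flight=R57: ✗
flight=R95: ✗
flight=R29: ✓ → 4910
flight=R45: ✗
flight=R93: ✓ → 2055
flight=R59: ✓ → 1629
flight=R16: ✗
flight=R25: ✓ → 4747
flight=R46: ✗
atl_sum = 2018 + 4910 + 2055 + 1629 + 4747 = 15359
—
[delay_min_sum: delay_min <= 67 AND aircraft IN ('A321', 'B737', 'A320')]
flight=R52: ✗
flight=R57: ✗
flight=R95: ✗
flight=R29: ✗
flight=R45: ✗
flight=R93: ✗
flight=R59: ✗
flight=R16: ✓ → 810
flight=R25: ✗
flight=R46: ✗
delay_min_sum = 810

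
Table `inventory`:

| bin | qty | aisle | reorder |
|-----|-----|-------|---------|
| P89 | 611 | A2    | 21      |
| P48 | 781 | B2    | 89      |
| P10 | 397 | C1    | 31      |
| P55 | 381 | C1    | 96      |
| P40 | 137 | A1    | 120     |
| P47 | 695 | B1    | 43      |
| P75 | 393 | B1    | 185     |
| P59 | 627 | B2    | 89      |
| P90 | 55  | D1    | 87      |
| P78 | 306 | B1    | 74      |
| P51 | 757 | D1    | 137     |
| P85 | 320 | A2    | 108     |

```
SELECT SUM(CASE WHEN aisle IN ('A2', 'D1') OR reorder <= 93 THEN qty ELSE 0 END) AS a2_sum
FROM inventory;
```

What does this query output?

4549

bin=P89: ✓ → 611
bin=P48: ✓ → 781
bin=P10: ✓ → 397
bin=P55: ✗
bin=P40: ✗
bin=P47: ✓ → 695
bin=P75: ✗
bin=P59: ✓ → 627
bin=P90: ✓ → 55
bin=P78: ✓ → 306
bin=P51: ✓ → 757
bin=P85: ✓ → 320
a2_sum = 611 + 781 + 397 + 695 + 627 + 55 + 306 + 757 + 320 = 4549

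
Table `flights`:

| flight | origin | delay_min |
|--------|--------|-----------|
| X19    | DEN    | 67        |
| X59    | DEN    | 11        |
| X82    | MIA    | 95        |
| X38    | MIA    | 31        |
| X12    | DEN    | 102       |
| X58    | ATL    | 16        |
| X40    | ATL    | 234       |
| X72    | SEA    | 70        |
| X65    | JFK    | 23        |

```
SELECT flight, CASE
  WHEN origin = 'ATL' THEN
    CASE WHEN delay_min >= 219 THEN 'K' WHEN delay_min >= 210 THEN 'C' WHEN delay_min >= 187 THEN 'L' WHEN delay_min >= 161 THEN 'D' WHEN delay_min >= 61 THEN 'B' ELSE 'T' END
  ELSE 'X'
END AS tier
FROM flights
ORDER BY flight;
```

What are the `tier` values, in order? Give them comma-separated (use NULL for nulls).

flight=X12: origin='DEN' → outer ELSE → X
flight=X19: origin='DEN' → outer ELSE → X
flight=X38: origin='MIA' → outer ELSE → X
flight=X40: origin='ATL' → inner[delay_min >= 219] → K
flight=X58: origin='ATL' → inner[ELSE] → T
flight=X59: origin='DEN' → outer ELSE → X
flight=X65: origin='JFK' → outer ELSE → X
flight=X72: origin='SEA' → outer ELSE → X
flight=X82: origin='MIA' → outer ELSE → X

X, X, X, K, T, X, X, X, X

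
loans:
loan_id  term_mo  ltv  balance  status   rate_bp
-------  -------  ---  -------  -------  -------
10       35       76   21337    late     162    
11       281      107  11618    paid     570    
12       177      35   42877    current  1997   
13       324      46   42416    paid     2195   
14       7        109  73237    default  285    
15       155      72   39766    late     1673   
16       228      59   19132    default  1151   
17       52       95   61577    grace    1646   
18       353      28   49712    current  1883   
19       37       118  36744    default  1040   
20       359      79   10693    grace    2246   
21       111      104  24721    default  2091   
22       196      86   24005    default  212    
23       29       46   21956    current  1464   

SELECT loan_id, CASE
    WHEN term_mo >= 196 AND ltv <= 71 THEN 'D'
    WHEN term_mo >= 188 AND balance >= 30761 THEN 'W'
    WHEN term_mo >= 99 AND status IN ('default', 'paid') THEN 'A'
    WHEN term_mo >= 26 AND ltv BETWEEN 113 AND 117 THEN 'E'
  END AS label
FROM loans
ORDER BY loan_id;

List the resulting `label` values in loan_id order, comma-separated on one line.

loan_id=10: (no match → NULL) → NULL
loan_id=11: term_mo >= 99 AND status IN ('default', 'paid') → A
loan_id=12: (no match → NULL) → NULL
loan_id=13: term_mo >= 196 AND ltv <= 71 → D
loan_id=14: (no match → NULL) → NULL
loan_id=15: (no match → NULL) → NULL
loan_id=16: term_mo >= 196 AND ltv <= 71 → D
loan_id=17: (no match → NULL) → NULL
loan_id=18: term_mo >= 196 AND ltv <= 71 → D
loan_id=19: (no match → NULL) → NULL
loan_id=20: (no match → NULL) → NULL
loan_id=21: term_mo >= 99 AND status IN ('default', 'paid') → A
loan_id=22: term_mo >= 99 AND status IN ('default', 'paid') → A
loan_id=23: (no match → NULL) → NULL

NULL, A, NULL, D, NULL, NULL, D, NULL, D, NULL, NULL, A, A, NULL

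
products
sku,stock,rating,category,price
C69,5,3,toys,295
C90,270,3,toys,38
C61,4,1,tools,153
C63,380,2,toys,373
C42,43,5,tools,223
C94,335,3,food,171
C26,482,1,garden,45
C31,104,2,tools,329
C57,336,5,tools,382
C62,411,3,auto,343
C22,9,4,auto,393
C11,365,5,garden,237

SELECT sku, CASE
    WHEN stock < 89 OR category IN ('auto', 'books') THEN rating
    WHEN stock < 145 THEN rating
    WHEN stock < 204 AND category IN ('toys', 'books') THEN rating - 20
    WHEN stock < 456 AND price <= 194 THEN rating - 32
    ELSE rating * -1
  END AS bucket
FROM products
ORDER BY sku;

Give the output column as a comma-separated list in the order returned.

-5, 4, -1, 2, 5, -5, 1, 3, -2, 3, -29, -29

sku=C11: ELSE → -5
sku=C22: stock < 89 OR category IN ('auto', 'books') → 4
sku=C26: ELSE → -1
sku=C31: stock < 145 → 2
sku=C42: stock < 89 OR category IN ('auto', 'books') → 5
sku=C57: ELSE → -5
sku=C61: stock < 89 OR category IN ('auto', 'books') → 1
sku=C62: stock < 89 OR category IN ('auto', 'books') → 3
sku=C63: ELSE → -2
sku=C69: stock < 89 OR category IN ('auto', 'books') → 3
sku=C90: stock < 456 AND price <= 194 → -29
sku=C94: stock < 456 AND price <= 194 → -29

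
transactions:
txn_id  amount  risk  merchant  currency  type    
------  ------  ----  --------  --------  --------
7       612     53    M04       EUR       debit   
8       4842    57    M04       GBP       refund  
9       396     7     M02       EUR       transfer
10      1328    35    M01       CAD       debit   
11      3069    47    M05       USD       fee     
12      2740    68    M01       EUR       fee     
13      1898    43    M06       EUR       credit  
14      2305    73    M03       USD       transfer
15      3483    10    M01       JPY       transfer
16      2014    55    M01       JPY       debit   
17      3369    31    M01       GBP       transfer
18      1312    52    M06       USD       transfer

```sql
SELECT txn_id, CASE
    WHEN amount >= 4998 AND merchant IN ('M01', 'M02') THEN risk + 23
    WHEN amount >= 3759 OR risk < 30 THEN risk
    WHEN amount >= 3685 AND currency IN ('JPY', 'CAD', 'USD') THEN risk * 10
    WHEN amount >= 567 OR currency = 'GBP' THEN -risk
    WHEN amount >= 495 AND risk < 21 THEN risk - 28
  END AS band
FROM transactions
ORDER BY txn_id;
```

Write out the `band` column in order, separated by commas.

txn_id=7: amount >= 567 OR currency = 'GBP' → -53
txn_id=8: amount >= 3759 OR risk < 30 → 57
txn_id=9: amount >= 3759 OR risk < 30 → 7
txn_id=10: amount >= 567 OR currency = 'GBP' → -35
txn_id=11: amount >= 567 OR currency = 'GBP' → -47
txn_id=12: amount >= 567 OR currency = 'GBP' → -68
txn_id=13: amount >= 567 OR currency = 'GBP' → -43
txn_id=14: amount >= 567 OR currency = 'GBP' → -73
txn_id=15: amount >= 3759 OR risk < 30 → 10
txn_id=16: amount >= 567 OR currency = 'GBP' → -55
txn_id=17: amount >= 567 OR currency = 'GBP' → -31
txn_id=18: amount >= 567 OR currency = 'GBP' → -52

-53, 57, 7, -35, -47, -68, -43, -73, 10, -55, -31, -52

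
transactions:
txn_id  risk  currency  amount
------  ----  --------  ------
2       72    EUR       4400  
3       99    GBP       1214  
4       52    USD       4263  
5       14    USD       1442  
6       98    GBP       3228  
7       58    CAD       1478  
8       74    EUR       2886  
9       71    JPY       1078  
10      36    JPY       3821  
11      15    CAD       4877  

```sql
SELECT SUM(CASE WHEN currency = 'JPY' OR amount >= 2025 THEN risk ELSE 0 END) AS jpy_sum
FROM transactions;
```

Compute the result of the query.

txn_id=2: ✓ → 72
txn_id=3: ✗
txn_id=4: ✓ → 52
txn_id=5: ✗
txn_id=6: ✓ → 98
txn_id=7: ✗
txn_id=8: ✓ → 74
txn_id=9: ✓ → 71
txn_id=10: ✓ → 36
txn_id=11: ✓ → 15
jpy_sum = 72 + 52 + 98 + 74 + 71 + 36 + 15 = 418

418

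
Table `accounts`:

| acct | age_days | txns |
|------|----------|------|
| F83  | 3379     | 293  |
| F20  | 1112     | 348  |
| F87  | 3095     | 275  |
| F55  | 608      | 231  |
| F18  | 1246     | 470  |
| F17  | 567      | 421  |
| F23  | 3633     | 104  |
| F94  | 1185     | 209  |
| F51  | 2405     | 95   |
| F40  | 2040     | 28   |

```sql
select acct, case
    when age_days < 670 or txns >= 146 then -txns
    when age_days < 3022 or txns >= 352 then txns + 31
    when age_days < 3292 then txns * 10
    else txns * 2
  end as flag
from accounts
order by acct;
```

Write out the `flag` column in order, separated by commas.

acct=F17: age_days < 670 or txns >= 146 → -421
acct=F18: age_days < 670 or txns >= 146 → -470
acct=F20: age_days < 670 or txns >= 146 → -348
acct=F23: ELSE → 208
acct=F40: age_days < 3022 or txns >= 352 → 59
acct=F51: age_days < 3022 or txns >= 352 → 126
acct=F55: age_days < 670 or txns >= 146 → -231
acct=F83: age_days < 670 or txns >= 146 → -293
acct=F87: age_days < 670 or txns >= 146 → -275
acct=F94: age_days < 670 or txns >= 146 → -209

-421, -470, -348, 208, 59, 126, -231, -293, -275, -209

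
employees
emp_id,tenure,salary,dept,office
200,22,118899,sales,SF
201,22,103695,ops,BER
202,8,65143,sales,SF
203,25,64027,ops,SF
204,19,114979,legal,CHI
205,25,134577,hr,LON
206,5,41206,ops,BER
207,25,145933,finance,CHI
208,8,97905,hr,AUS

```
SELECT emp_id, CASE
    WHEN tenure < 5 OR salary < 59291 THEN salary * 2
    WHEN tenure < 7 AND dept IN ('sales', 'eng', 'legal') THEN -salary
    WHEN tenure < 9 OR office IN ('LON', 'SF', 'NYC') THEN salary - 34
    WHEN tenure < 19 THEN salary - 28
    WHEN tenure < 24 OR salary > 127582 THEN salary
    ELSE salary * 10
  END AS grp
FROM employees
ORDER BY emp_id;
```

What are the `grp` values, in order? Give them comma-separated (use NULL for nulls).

118865, 103695, 65109, 63993, 114979, 134543, 82412, 145933, 97871

emp_id=200: tenure < 9 OR office IN ('LON', 'SF', 'NYC') → 118865
emp_id=201: tenure < 24 OR salary > 127582 → 103695
emp_id=202: tenure < 9 OR office IN ('LON', 'SF', 'NYC') → 65109
emp_id=203: tenure < 9 OR office IN ('LON', 'SF', 'NYC') → 63993
emp_id=204: tenure < 24 OR salary > 127582 → 114979
emp_id=205: tenure < 9 OR office IN ('LON', 'SF', 'NYC') → 134543
emp_id=206: tenure < 5 OR salary < 59291 → 82412
emp_id=207: tenure < 24 OR salary > 127582 → 145933
emp_id=208: tenure < 9 OR office IN ('LON', 'SF', 'NYC') → 97871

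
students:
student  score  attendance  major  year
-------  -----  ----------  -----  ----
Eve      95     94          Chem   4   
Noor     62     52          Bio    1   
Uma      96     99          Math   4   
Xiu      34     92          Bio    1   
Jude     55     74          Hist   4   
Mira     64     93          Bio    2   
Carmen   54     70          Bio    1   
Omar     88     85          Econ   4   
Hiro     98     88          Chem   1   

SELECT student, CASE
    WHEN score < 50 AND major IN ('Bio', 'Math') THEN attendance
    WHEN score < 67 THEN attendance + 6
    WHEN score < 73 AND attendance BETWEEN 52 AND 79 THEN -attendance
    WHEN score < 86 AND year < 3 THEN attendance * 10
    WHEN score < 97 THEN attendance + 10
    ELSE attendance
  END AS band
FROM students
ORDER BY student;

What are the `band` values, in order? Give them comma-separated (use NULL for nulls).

76, 104, 88, 80, 99, 58, 95, 109, 92

student=Carmen: score < 67 → 76
student=Eve: score < 97 → 104
student=Hiro: ELSE → 88
student=Jude: score < 67 → 80
student=Mira: score < 67 → 99
student=Noor: score < 67 → 58
student=Omar: score < 97 → 95
student=Uma: score < 97 → 109
student=Xiu: score < 50 AND major IN ('Bio', 'Math') → 92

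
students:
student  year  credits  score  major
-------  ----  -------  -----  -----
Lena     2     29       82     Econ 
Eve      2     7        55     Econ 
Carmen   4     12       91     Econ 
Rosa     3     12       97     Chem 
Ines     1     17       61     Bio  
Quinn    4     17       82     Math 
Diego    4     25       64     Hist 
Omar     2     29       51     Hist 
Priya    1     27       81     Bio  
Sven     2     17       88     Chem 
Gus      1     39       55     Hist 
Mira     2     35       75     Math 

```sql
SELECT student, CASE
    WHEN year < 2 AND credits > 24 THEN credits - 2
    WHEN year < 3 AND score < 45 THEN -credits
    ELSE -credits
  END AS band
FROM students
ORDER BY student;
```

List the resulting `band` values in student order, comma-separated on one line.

student=Carmen: ELSE → -12
student=Diego: ELSE → -25
student=Eve: ELSE → -7
student=Gus: year < 2 AND credits > 24 → 37
student=Ines: ELSE → -17
student=Lena: ELSE → -29
student=Mira: ELSE → -35
student=Omar: ELSE → -29
student=Priya: year < 2 AND credits > 24 → 25
student=Quinn: ELSE → -17
student=Rosa: ELSE → -12
student=Sven: ELSE → -17

-12, -25, -7, 37, -17, -29, -35, -29, 25, -17, -12, -17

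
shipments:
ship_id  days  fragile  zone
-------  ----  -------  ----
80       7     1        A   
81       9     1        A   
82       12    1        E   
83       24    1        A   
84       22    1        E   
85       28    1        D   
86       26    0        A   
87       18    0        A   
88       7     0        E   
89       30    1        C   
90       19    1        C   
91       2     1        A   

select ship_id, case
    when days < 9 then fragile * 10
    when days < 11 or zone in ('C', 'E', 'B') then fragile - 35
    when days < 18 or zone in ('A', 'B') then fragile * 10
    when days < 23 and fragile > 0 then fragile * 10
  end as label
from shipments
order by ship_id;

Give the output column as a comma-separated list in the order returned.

10, -34, -34, 10, -34, NULL, 0, 0, 0, -34, -34, 10

ship_id=80: days < 9 → 10
ship_id=81: days < 11 or zone in ('C', 'E', 'B') → -34
ship_id=82: days < 11 or zone in ('C', 'E', 'B') → -34
ship_id=83: days < 18 or zone in ('A', 'B') → 10
ship_id=84: days < 11 or zone in ('C', 'E', 'B') → -34
ship_id=85: (no match → NULL) → NULL
ship_id=86: days < 18 or zone in ('A', 'B') → 0
ship_id=87: days < 18 or zone in ('A', 'B') → 0
ship_id=88: days < 9 → 0
ship_id=89: days < 11 or zone in ('C', 'E', 'B') → -34
ship_id=90: days < 11 or zone in ('C', 'E', 'B') → -34
ship_id=91: days < 9 → 10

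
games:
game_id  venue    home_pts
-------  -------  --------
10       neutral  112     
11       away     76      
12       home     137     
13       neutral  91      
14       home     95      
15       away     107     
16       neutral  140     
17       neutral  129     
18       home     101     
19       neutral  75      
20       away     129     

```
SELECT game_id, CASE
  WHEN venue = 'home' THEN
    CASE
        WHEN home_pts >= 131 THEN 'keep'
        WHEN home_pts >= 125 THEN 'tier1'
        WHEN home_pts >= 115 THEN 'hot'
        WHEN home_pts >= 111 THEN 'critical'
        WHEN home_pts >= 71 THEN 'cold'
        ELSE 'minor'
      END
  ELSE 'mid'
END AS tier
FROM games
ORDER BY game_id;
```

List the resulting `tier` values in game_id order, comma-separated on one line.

game_id=10: venue='neutral' → outer ELSE → mid
game_id=11: venue='away' → outer ELSE → mid
game_id=12: venue='home' → inner[home_pts >= 131] → keep
game_id=13: venue='neutral' → outer ELSE → mid
game_id=14: venue='home' → inner[home_pts >= 71] → cold
game_id=15: venue='away' → outer ELSE → mid
game_id=16: venue='neutral' → outer ELSE → mid
game_id=17: venue='neutral' → outer ELSE → mid
game_id=18: venue='home' → inner[home_pts >= 71] → cold
game_id=19: venue='neutral' → outer ELSE → mid
game_id=20: venue='away' → outer ELSE → mid

mid, mid, keep, mid, cold, mid, mid, mid, cold, mid, mid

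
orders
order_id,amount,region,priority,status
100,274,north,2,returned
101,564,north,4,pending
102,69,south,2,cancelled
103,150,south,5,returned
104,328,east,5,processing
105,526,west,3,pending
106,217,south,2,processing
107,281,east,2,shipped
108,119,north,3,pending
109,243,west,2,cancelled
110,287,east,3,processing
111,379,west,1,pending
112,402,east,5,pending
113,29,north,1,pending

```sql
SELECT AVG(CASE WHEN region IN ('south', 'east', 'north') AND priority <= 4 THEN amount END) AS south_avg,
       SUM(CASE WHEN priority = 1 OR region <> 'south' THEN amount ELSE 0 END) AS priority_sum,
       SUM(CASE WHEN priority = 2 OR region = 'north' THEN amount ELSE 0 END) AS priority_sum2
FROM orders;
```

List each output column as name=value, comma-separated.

south_avg=230, priority_sum=3432, priority_sum2=1796

[south_avg: region IN ('south', 'east', 'north') AND priority <= 4]
order_id=100: ✓ → 274
order_id=101: ✓ → 564
order_id=102: ✓ → 69
order_id=103: ✗
order_id=104: ✗
order_id=105: ✗
order_id=106: ✓ → 217
order_id=107: ✓ → 281
order_id=108: ✓ → 119
order_id=109: ✗
order_id=110: ✓ → 287
order_id=111: ✗
order_id=112: ✗
order_id=113: ✓ → 29
south_avg = (274 + 564 + 69 + 217 + 281 + 119 + 287 + 29) / 8 = 230
—
[priority_sum: priority = 1 OR region <> 'south']
order_id=100: ✓ → 274
order_id=101: ✓ → 564
order_id=102: ✗
order_id=103: ✗
order_id=104: ✓ → 328
order_id=105: ✓ → 526
order_id=106: ✗
order_id=107: ✓ → 281
order_id=108: ✓ → 119
order_id=109: ✓ → 243
order_id=110: ✓ → 287
order_id=111: ✓ → 379
order_id=112: ✓ → 402
order_id=113: ✓ → 29
priority_sum = 274 + 564 + 328 + 526 + 281 + 119 + 243 + 287 + 379 + 402 + 29 = 3432
—
[priority_sum2: priority = 2 OR region = 'north']
order_id=100: ✓ → 274
order_id=101: ✓ → 564
order_id=102: ✓ → 69
order_id=103: ✗
order_id=104: ✗
order_id=105: ✗
order_id=106: ✓ → 217
order_id=107: ✓ → 281
order_id=108: ✓ → 119
order_id=109: ✓ → 243
order_id=110: ✗
order_id=111: ✗
order_id=112: ✗
order_id=113: ✓ → 29
priority_sum2 = 274 + 564 + 69 + 217 + 281 + 119 + 243 + 29 = 1796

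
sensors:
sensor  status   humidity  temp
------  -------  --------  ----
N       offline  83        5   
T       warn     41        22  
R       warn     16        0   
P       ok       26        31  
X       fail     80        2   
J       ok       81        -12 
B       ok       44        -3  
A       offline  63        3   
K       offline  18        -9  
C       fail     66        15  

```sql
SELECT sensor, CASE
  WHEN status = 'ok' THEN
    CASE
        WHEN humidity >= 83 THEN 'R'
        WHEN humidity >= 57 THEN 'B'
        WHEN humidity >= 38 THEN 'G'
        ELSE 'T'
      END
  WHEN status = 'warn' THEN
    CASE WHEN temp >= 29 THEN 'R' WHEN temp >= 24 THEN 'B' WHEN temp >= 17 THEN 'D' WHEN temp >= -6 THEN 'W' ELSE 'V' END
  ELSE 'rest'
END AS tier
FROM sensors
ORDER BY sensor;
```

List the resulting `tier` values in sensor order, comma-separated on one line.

sensor=A: status='offline' → outer ELSE → rest
sensor=B: status='ok' → inner[humidity >= 38] → G
sensor=C: status='fail' → outer ELSE → rest
sensor=J: status='ok' → inner[humidity >= 57] → B
sensor=K: status='offline' → outer ELSE → rest
sensor=N: status='offline' → outer ELSE → rest
sensor=P: status='ok' → inner[ELSE] → T
sensor=R: status='warn' → inner[temp >= -6] → W
sensor=T: status='warn' → inner[temp >= 17] → D
sensor=X: status='fail' → outer ELSE → rest

rest, G, rest, B, rest, rest, T, W, D, rest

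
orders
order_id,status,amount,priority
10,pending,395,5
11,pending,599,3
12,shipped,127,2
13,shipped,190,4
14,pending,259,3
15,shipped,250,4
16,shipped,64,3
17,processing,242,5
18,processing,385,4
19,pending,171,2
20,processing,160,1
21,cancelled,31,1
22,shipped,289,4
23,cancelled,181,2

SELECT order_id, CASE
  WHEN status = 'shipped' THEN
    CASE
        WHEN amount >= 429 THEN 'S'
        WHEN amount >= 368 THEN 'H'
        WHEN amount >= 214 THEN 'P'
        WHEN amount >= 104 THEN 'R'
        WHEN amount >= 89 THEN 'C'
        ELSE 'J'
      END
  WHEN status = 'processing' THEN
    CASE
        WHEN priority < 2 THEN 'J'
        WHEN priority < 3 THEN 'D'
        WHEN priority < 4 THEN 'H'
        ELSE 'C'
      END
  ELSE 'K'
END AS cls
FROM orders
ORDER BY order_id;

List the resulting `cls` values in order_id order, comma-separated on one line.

order_id=10: status='pending' → outer ELSE → K
order_id=11: status='pending' → outer ELSE → K
order_id=12: status='shipped' → inner[amount >= 104] → R
order_id=13: status='shipped' → inner[amount >= 104] → R
order_id=14: status='pending' → outer ELSE → K
order_id=15: status='shipped' → inner[amount >= 214] → P
order_id=16: status='shipped' → inner[ELSE] → J
order_id=17: status='processing' → inner[ELSE] → C
order_id=18: status='processing' → inner[ELSE] → C
order_id=19: status='pending' → outer ELSE → K
order_id=20: status='processing' → inner[priority < 2] → J
order_id=21: status='cancelled' → outer ELSE → K
order_id=22: status='shipped' → inner[amount >= 214] → P
order_id=23: status='cancelled' → outer ELSE → K

K, K, R, R, K, P, J, C, C, K, J, K, P, K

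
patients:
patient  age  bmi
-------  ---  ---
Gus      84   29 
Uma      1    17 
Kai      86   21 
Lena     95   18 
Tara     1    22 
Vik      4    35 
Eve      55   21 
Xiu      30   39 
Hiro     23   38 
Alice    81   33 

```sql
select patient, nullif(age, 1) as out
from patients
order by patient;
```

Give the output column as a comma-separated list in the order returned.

patient=Alice: age=81 vs 1: differ → 81
patient=Eve: age=55 vs 1: differ → 55
patient=Gus: age=84 vs 1: differ → 84
patient=Hiro: age=23 vs 1: differ → 23
patient=Kai: age=86 vs 1: differ → 86
patient=Lena: age=95 vs 1: differ → 95
patient=Tara: age=1 vs 1: equal → NULL
patient=Uma: age=1 vs 1: equal → NULL
patient=Vik: age=4 vs 1: differ → 4
patient=Xiu: age=30 vs 1: differ → 30

81, 55, 84, 23, 86, 95, NULL, NULL, 4, 30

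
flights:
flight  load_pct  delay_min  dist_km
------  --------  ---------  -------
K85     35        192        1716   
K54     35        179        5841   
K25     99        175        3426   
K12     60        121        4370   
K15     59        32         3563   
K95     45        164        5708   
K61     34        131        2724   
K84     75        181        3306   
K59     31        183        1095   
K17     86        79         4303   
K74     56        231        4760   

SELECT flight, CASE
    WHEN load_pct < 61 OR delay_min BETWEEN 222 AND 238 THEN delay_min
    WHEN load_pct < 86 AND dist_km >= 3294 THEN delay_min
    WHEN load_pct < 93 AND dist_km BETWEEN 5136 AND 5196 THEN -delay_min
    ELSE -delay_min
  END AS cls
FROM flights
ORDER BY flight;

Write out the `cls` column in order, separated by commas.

121, 32, -79, -175, 179, 183, 131, 231, 181, 192, 164

flight=K12: load_pct < 61 OR delay_min BETWEEN 222 AND 238 → 121
flight=K15: load_pct < 61 OR delay_min BETWEEN 222 AND 238 → 32
flight=K17: ELSE → -79
flight=K25: ELSE → -175
flight=K54: load_pct < 61 OR delay_min BETWEEN 222 AND 238 → 179
flight=K59: load_pct < 61 OR delay_min BETWEEN 222 AND 238 → 183
flight=K61: load_pct < 61 OR delay_min BETWEEN 222 AND 238 → 131
flight=K74: load_pct < 61 OR delay_min BETWEEN 222 AND 238 → 231
flight=K84: load_pct < 86 AND dist_km >= 3294 → 181
flight=K85: load_pct < 61 OR delay_min BETWEEN 222 AND 238 → 192
flight=K95: load_pct < 61 OR delay_min BETWEEN 222 AND 238 → 164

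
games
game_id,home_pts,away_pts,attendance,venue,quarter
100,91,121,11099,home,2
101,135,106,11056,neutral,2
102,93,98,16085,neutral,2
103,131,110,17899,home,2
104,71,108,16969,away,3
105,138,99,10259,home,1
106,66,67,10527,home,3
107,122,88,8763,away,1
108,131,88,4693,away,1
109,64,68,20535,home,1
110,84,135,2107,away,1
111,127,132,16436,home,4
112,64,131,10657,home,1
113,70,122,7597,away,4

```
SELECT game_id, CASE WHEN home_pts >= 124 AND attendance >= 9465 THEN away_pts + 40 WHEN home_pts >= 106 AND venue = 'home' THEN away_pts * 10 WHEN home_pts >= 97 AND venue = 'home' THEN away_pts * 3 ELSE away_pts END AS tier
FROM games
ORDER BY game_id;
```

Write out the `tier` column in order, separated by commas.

game_id=100: ELSE → 121
game_id=101: home_pts >= 124 AND attendance >= 9465 → 146
game_id=102: ELSE → 98
game_id=103: home_pts >= 124 AND attendance >= 9465 → 150
game_id=104: ELSE → 108
game_id=105: home_pts >= 124 AND attendance >= 9465 → 139
game_id=106: ELSE → 67
game_id=107: ELSE → 88
game_id=108: ELSE → 88
game_id=109: ELSE → 68
game_id=110: ELSE → 135
game_id=111: home_pts >= 124 AND attendance >= 9465 → 172
game_id=112: ELSE → 131
game_id=113: ELSE → 122

121, 146, 98, 150, 108, 139, 67, 88, 88, 68, 135, 172, 131, 122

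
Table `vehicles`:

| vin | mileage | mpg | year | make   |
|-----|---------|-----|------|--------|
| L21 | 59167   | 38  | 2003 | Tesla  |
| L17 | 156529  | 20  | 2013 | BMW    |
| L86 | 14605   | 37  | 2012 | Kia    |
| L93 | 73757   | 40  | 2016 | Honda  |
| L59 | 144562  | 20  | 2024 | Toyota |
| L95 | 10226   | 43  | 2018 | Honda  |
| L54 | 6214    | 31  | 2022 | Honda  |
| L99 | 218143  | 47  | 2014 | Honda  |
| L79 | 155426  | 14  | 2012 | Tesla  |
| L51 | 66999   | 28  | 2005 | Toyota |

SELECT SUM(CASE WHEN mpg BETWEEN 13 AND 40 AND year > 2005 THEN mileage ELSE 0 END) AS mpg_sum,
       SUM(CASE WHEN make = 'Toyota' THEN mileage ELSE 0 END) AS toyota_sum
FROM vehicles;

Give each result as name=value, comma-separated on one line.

[mpg_sum: mpg BETWEEN 13 AND 40 AND year > 2005]
vin=L21: ✗
vin=L17: ✓ → 156529
vin=L86: ✓ → 14605
vin=L93: ✓ → 73757
vin=L59: ✓ → 144562
vin=L95: ✗
vin=L54: ✓ → 6214
vin=L99: ✗
vin=L79: ✓ → 155426
vin=L51: ✗
mpg_sum = 156529 + 14605 + 73757 + 144562 + 6214 + 155426 = 551093
—
[toyota_sum: make = 'Toyota']
vin=L21: ✗
vin=L17: ✗
vin=L86: ✗
vin=L93: ✗
vin=L59: ✓ → 144562
vin=L95: ✗
vin=L54: ✗
vin=L99: ✗
vin=L79: ✗
vin=L51: ✓ → 66999
toyota_sum = 144562 + 66999 = 211561

mpg_sum=551093, toyota_sum=211561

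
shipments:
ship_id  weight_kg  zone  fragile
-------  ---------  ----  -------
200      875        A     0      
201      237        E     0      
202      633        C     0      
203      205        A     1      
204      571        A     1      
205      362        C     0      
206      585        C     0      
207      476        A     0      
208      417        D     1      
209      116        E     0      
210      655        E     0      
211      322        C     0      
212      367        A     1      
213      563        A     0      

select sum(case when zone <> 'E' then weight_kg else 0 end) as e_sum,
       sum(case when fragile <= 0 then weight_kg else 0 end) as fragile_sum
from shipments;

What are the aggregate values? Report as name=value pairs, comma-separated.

e_sum=5376, fragile_sum=4824

[e_sum: zone <> 'E']
ship_id=200: ✓ → 875
ship_id=201: ✗
ship_id=202: ✓ → 633
ship_id=203: ✓ → 205
ship_id=204: ✓ → 571
ship_id=205: ✓ → 362
ship_id=206: ✓ → 585
ship_id=207: ✓ → 476
ship_id=208: ✓ → 417
ship_id=209: ✗
ship_id=210: ✗
ship_id=211: ✓ → 322
ship_id=212: ✓ → 367
ship_id=213: ✓ → 563
e_sum = 875 + 633 + 205 + 571 + 362 + 585 + 476 + 417 + 322 + 367 + 563 = 5376
—
[fragile_sum: fragile <= 0]
ship_id=200: ✓ → 875
ship_id=201: ✓ → 237
ship_id=202: ✓ → 633
ship_id=203: ✗
ship_id=204: ✗
ship_id=205: ✓ → 362
ship_id=206: ✓ → 585
ship_id=207: ✓ → 476
ship_id=208: ✗
ship_id=209: ✓ → 116
ship_id=210: ✓ → 655
ship_id=211: ✓ → 322
ship_id=212: ✗
ship_id=213: ✓ → 563
fragile_sum = 875 + 237 + 633 + 362 + 585 + 476 + 116 + 655 + 322 + 563 = 4824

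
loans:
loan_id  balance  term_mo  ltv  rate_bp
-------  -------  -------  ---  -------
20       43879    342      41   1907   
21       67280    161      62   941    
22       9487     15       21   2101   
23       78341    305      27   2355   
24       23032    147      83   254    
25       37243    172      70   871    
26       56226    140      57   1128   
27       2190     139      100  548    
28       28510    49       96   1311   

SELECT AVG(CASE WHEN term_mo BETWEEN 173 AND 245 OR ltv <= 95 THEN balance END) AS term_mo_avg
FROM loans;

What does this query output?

loan_id=20: ✓ → 43879
loan_id=21: ✓ → 67280
loan_id=22: ✓ → 9487
loan_id=23: ✓ → 78341
loan_id=24: ✓ → 23032
loan_id=25: ✓ → 37243
loan_id=26: ✓ → 56226
loan_id=27: ✗
loan_id=28: ✗
term_mo_avg = (43879 + 67280 + 9487 + 78341 + 23032 + 37243 + 56226) / 7 = 45069.7142857143

45069.7142857143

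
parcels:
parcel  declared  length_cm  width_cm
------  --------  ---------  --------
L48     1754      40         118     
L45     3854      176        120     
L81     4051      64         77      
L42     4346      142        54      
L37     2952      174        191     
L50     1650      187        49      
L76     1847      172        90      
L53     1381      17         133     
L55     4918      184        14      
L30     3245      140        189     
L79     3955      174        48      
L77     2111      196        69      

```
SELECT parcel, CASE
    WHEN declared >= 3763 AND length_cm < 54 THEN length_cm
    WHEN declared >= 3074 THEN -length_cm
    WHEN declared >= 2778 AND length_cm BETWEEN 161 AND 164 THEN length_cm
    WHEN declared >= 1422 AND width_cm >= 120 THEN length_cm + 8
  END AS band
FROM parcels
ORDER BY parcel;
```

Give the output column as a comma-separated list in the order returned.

parcel=L30: declared >= 3074 → -140
parcel=L37: declared >= 1422 AND width_cm >= 120 → 182
parcel=L42: declared >= 3074 → -142
parcel=L45: declared >= 3074 → -176
parcel=L48: (no match → NULL) → NULL
parcel=L50: (no match → NULL) → NULL
parcel=L53: (no match → NULL) → NULL
parcel=L55: declared >= 3074 → -184
parcel=L76: (no match → NULL) → NULL
parcel=L77: (no match → NULL) → NULL
parcel=L79: declared >= 3074 → -174
parcel=L81: declared >= 3074 → -64

-140, 182, -142, -176, NULL, NULL, NULL, -184, NULL, NULL, -174, -64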